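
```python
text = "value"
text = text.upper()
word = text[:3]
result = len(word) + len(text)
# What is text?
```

Answer: 'VALUE'

Derivation:
Trace (tracking text):
text = 'value'  # -> text = 'value'
text = text.upper()  # -> text = 'VALUE'
word = text[:3]  # -> word = 'VAL'
result = len(word) + len(text)  # -> result = 8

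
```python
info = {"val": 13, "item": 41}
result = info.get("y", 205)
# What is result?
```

Answer: 205

Derivation:
Trace (tracking result):
info = {'val': 13, 'item': 41}  # -> info = {'val': 13, 'item': 41}
result = info.get('y', 205)  # -> result = 205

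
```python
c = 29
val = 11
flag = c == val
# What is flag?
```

Trace (tracking flag):
c = 29  # -> c = 29
val = 11  # -> val = 11
flag = c == val  # -> flag = False

Answer: False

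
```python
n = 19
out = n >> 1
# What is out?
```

Trace (tracking out):
n = 19  # -> n = 19
out = n >> 1  # -> out = 9

Answer: 9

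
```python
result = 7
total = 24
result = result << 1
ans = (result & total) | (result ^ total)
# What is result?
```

Trace (tracking result):
result = 7  # -> result = 7
total = 24  # -> total = 24
result = result << 1  # -> result = 14
ans = result & total | result ^ total  # -> ans = 30

Answer: 14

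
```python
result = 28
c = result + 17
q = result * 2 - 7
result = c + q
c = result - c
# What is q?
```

Trace (tracking q):
result = 28  # -> result = 28
c = result + 17  # -> c = 45
q = result * 2 - 7  # -> q = 49
result = c + q  # -> result = 94
c = result - c  # -> c = 49

Answer: 49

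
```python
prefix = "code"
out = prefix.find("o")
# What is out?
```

Answer: 1

Derivation:
Trace (tracking out):
prefix = 'code'  # -> prefix = 'code'
out = prefix.find('o')  # -> out = 1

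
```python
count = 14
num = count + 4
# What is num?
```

Trace (tracking num):
count = 14  # -> count = 14
num = count + 4  # -> num = 18

Answer: 18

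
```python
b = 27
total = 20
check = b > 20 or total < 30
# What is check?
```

Trace (tracking check):
b = 27  # -> b = 27
total = 20  # -> total = 20
check = b > 20 or total < 30  # -> check = True

Answer: True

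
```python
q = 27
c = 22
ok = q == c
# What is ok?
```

Answer: False

Derivation:
Trace (tracking ok):
q = 27  # -> q = 27
c = 22  # -> c = 22
ok = q == c  # -> ok = False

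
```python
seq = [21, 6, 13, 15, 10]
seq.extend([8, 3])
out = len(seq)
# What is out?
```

Trace (tracking out):
seq = [21, 6, 13, 15, 10]  # -> seq = [21, 6, 13, 15, 10]
seq.extend([8, 3])  # -> seq = [21, 6, 13, 15, 10, 8, 3]
out = len(seq)  # -> out = 7

Answer: 7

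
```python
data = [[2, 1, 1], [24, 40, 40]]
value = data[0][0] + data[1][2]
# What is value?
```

Trace (tracking value):
data = [[2, 1, 1], [24, 40, 40]]  # -> data = [[2, 1, 1], [24, 40, 40]]
value = data[0][0] + data[1][2]  # -> value = 42

Answer: 42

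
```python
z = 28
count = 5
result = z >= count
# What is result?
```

Trace (tracking result):
z = 28  # -> z = 28
count = 5  # -> count = 5
result = z >= count  # -> result = True

Answer: True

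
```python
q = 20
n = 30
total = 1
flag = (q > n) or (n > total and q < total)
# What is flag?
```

Trace (tracking flag):
q = 20  # -> q = 20
n = 30  # -> n = 30
total = 1  # -> total = 1
flag = q > n or (n > total and q < total)  # -> flag = False

Answer: False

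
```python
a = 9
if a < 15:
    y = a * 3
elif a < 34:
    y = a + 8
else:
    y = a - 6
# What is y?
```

Trace (tracking y):
a = 9  # -> a = 9
if a < 15:  # condition is True
    y = a * 3  # -> y = 27

Answer: 27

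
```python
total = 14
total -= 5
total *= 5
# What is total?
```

Answer: 45

Derivation:
Trace (tracking total):
total = 14  # -> total = 14
total -= 5  # -> total = 9
total *= 5  # -> total = 45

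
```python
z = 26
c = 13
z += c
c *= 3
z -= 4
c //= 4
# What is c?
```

Trace (tracking c):
z = 26  # -> z = 26
c = 13  # -> c = 13
z += c  # -> z = 39
c *= 3  # -> c = 39
z -= 4  # -> z = 35
c //= 4  # -> c = 9

Answer: 9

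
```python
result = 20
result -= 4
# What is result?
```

Trace (tracking result):
result = 20  # -> result = 20
result -= 4  # -> result = 16

Answer: 16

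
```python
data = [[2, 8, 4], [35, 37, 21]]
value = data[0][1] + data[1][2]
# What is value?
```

Trace (tracking value):
data = [[2, 8, 4], [35, 37, 21]]  # -> data = [[2, 8, 4], [35, 37, 21]]
value = data[0][1] + data[1][2]  # -> value = 29

Answer: 29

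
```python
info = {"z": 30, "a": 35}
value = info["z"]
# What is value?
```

Trace (tracking value):
info = {'z': 30, 'a': 35}  # -> info = {'z': 30, 'a': 35}
value = info['z']  # -> value = 30

Answer: 30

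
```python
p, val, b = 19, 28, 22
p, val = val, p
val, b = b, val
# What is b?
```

Trace (tracking b):
p, val, b = (19, 28, 22)  # -> p = 19, val = 28, b = 22
p, val = (val, p)  # -> p = 28, val = 19
val, b = (b, val)  # -> val = 22, b = 19

Answer: 19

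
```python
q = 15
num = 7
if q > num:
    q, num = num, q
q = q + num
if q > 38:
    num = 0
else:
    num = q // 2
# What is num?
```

Answer: 11

Derivation:
Trace (tracking num):
q = 15  # -> q = 15
num = 7  # -> num = 7
if q > num:  # condition is True
    q, num = (num, q)  # -> q = 7, num = 15
q = q + num  # -> q = 22
if q > 38:  # condition is False
else:
    num = q // 2  # -> num = 11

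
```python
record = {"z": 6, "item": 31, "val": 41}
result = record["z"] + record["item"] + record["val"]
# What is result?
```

Trace (tracking result):
record = {'z': 6, 'item': 31, 'val': 41}  # -> record = {'z': 6, 'item': 31, 'val': 41}
result = record['z'] + record['item'] + record['val']  # -> result = 78

Answer: 78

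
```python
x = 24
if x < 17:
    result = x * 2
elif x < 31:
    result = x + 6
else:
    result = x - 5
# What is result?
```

Trace (tracking result):
x = 24  # -> x = 24
if x < 17:  # condition is False
elif x < 31:  # condition is True
    result = x + 6  # -> result = 30

Answer: 30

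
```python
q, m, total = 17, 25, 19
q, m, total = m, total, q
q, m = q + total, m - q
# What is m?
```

Trace (tracking m):
q, m, total = (17, 25, 19)  # -> q = 17, m = 25, total = 19
q, m, total = (m, total, q)  # -> q = 25, m = 19, total = 17
q, m = (q + total, m - q)  # -> q = 42, m = -6

Answer: -6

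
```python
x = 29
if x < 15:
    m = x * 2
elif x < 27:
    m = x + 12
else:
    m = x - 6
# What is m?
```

Trace (tracking m):
x = 29  # -> x = 29
if x < 15:  # condition is False
elif x < 27:  # condition is False
else:
    m = x - 6  # -> m = 23

Answer: 23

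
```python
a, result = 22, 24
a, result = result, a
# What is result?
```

Trace (tracking result):
a, result = (22, 24)  # -> a = 22, result = 24
a, result = (result, a)  # -> a = 24, result = 22

Answer: 22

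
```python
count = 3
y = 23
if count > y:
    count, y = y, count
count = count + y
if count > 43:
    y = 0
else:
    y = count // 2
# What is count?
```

Answer: 26

Derivation:
Trace (tracking count):
count = 3  # -> count = 3
y = 23  # -> y = 23
if count > y:  # condition is False
count = count + y  # -> count = 26
if count > 43:  # condition is False
else:
    y = count // 2  # -> y = 13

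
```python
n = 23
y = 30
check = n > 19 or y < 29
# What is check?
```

Answer: True

Derivation:
Trace (tracking check):
n = 23  # -> n = 23
y = 30  # -> y = 30
check = n > 19 or y < 29  # -> check = True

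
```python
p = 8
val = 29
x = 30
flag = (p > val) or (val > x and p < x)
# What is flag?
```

Trace (tracking flag):
p = 8  # -> p = 8
val = 29  # -> val = 29
x = 30  # -> x = 30
flag = p > val or (val > x and p < x)  # -> flag = False

Answer: False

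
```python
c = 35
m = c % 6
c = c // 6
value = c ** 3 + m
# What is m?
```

Answer: 5

Derivation:
Trace (tracking m):
c = 35  # -> c = 35
m = c % 6  # -> m = 5
c = c // 6  # -> c = 5
value = c ** 3 + m  # -> value = 130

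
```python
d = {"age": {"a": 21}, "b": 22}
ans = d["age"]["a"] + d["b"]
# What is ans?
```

Answer: 43

Derivation:
Trace (tracking ans):
d = {'age': {'a': 21}, 'b': 22}  # -> d = {'age': {'a': 21}, 'b': 22}
ans = d['age']['a'] + d['b']  # -> ans = 43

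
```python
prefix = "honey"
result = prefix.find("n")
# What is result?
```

Trace (tracking result):
prefix = 'honey'  # -> prefix = 'honey'
result = prefix.find('n')  # -> result = 2

Answer: 2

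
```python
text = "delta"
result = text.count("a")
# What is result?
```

Trace (tracking result):
text = 'delta'  # -> text = 'delta'
result = text.count('a')  # -> result = 1

Answer: 1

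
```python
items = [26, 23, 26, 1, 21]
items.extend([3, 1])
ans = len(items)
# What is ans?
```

Answer: 7

Derivation:
Trace (tracking ans):
items = [26, 23, 26, 1, 21]  # -> items = [26, 23, 26, 1, 21]
items.extend([3, 1])  # -> items = [26, 23, 26, 1, 21, 3, 1]
ans = len(items)  # -> ans = 7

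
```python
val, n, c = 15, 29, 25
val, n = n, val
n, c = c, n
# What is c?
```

Trace (tracking c):
val, n, c = (15, 29, 25)  # -> val = 15, n = 29, c = 25
val, n = (n, val)  # -> val = 29, n = 15
n, c = (c, n)  # -> n = 25, c = 15

Answer: 15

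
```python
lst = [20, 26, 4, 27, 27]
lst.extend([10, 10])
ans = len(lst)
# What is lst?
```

Answer: [20, 26, 4, 27, 27, 10, 10]

Derivation:
Trace (tracking lst):
lst = [20, 26, 4, 27, 27]  # -> lst = [20, 26, 4, 27, 27]
lst.extend([10, 10])  # -> lst = [20, 26, 4, 27, 27, 10, 10]
ans = len(lst)  # -> ans = 7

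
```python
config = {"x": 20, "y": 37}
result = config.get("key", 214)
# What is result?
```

Trace (tracking result):
config = {'x': 20, 'y': 37}  # -> config = {'x': 20, 'y': 37}
result = config.get('key', 214)  # -> result = 214

Answer: 214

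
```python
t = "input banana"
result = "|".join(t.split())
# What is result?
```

Answer: 'input|banana'

Derivation:
Trace (tracking result):
t = 'input banana'  # -> t = 'input banana'
result = '|'.join(t.split())  # -> result = 'input|banana'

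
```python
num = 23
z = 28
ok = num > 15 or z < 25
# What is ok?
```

Trace (tracking ok):
num = 23  # -> num = 23
z = 28  # -> z = 28
ok = num > 15 or z < 25  # -> ok = True

Answer: True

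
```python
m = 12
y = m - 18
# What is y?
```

Trace (tracking y):
m = 12  # -> m = 12
y = m - 18  # -> y = -6

Answer: -6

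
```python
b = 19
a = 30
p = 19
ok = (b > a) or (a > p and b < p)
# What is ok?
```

Trace (tracking ok):
b = 19  # -> b = 19
a = 30  # -> a = 30
p = 19  # -> p = 19
ok = b > a or (a > p and b < p)  # -> ok = False

Answer: False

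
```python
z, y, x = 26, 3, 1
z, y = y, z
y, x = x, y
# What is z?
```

Trace (tracking z):
z, y, x = (26, 3, 1)  # -> z = 26, y = 3, x = 1
z, y = (y, z)  # -> z = 3, y = 26
y, x = (x, y)  # -> y = 1, x = 26

Answer: 3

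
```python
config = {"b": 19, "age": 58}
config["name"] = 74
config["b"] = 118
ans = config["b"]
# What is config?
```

Trace (tracking config):
config = {'b': 19, 'age': 58}  # -> config = {'b': 19, 'age': 58}
config['name'] = 74  # -> config = {'b': 19, 'age': 58, 'name': 74}
config['b'] = 118  # -> config = {'b': 118, 'age': 58, 'name': 74}
ans = config['b']  # -> ans = 118

Answer: {'b': 118, 'age': 58, 'name': 74}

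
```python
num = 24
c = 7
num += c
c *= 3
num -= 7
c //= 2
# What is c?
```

Answer: 10

Derivation:
Trace (tracking c):
num = 24  # -> num = 24
c = 7  # -> c = 7
num += c  # -> num = 31
c *= 3  # -> c = 21
num -= 7  # -> num = 24
c //= 2  # -> c = 10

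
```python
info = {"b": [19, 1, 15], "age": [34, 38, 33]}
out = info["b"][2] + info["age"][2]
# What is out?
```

Answer: 48

Derivation:
Trace (tracking out):
info = {'b': [19, 1, 15], 'age': [34, 38, 33]}  # -> info = {'b': [19, 1, 15], 'age': [34, 38, 33]}
out = info['b'][2] + info['age'][2]  # -> out = 48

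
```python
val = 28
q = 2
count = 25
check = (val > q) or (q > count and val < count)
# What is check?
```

Answer: True

Derivation:
Trace (tracking check):
val = 28  # -> val = 28
q = 2  # -> q = 2
count = 25  # -> count = 25
check = val > q or (q > count and val < count)  # -> check = True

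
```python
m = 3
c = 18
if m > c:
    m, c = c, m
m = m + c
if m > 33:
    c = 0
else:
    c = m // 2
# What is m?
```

Answer: 21

Derivation:
Trace (tracking m):
m = 3  # -> m = 3
c = 18  # -> c = 18
if m > c:  # condition is False
m = m + c  # -> m = 21
if m > 33:  # condition is False
else:
    c = m // 2  # -> c = 10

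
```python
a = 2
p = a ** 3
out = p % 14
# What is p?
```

Trace (tracking p):
a = 2  # -> a = 2
p = a ** 3  # -> p = 8
out = p % 14  # -> out = 8

Answer: 8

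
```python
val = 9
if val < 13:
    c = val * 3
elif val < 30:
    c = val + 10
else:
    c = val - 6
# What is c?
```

Trace (tracking c):
val = 9  # -> val = 9
if val < 13:  # condition is True
    c = val * 3  # -> c = 27

Answer: 27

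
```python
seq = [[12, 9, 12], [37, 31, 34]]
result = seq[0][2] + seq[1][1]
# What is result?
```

Trace (tracking result):
seq = [[12, 9, 12], [37, 31, 34]]  # -> seq = [[12, 9, 12], [37, 31, 34]]
result = seq[0][2] + seq[1][1]  # -> result = 43

Answer: 43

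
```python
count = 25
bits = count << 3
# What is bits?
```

Answer: 200

Derivation:
Trace (tracking bits):
count = 25  # -> count = 25
bits = count << 3  # -> bits = 200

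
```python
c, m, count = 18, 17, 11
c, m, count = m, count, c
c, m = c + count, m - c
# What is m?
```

Answer: -6

Derivation:
Trace (tracking m):
c, m, count = (18, 17, 11)  # -> c = 18, m = 17, count = 11
c, m, count = (m, count, c)  # -> c = 17, m = 11, count = 18
c, m = (c + count, m - c)  # -> c = 35, m = -6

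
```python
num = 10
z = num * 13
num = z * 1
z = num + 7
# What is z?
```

Answer: 137

Derivation:
Trace (tracking z):
num = 10  # -> num = 10
z = num * 13  # -> z = 130
num = z * 1  # -> num = 130
z = num + 7  # -> z = 137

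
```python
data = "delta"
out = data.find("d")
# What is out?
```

Answer: 0

Derivation:
Trace (tracking out):
data = 'delta'  # -> data = 'delta'
out = data.find('d')  # -> out = 0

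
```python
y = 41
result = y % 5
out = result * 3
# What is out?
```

Trace (tracking out):
y = 41  # -> y = 41
result = y % 5  # -> result = 1
out = result * 3  # -> out = 3

Answer: 3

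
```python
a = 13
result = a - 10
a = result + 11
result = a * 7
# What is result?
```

Trace (tracking result):
a = 13  # -> a = 13
result = a - 10  # -> result = 3
a = result + 11  # -> a = 14
result = a * 7  # -> result = 98

Answer: 98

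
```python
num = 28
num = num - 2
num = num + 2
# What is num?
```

Answer: 28

Derivation:
Trace (tracking num):
num = 28  # -> num = 28
num = num - 2  # -> num = 26
num = num + 2  # -> num = 28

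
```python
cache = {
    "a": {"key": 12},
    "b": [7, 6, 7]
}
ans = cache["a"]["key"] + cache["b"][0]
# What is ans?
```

Answer: 19

Derivation:
Trace (tracking ans):
cache = {'a': {'key': 12}, 'b': [7, 6, 7]}  # -> cache = {'a': {'key': 12}, 'b': [7, 6, 7]}
ans = cache['a']['key'] + cache['b'][0]  # -> ans = 19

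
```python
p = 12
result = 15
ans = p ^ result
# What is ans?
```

Answer: 3

Derivation:
Trace (tracking ans):
p = 12  # -> p = 12
result = 15  # -> result = 15
ans = p ^ result  # -> ans = 3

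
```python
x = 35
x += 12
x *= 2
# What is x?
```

Answer: 94

Derivation:
Trace (tracking x):
x = 35  # -> x = 35
x += 12  # -> x = 47
x *= 2  # -> x = 94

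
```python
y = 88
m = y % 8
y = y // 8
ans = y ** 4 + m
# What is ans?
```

Answer: 14641

Derivation:
Trace (tracking ans):
y = 88  # -> y = 88
m = y % 8  # -> m = 0
y = y // 8  # -> y = 11
ans = y ** 4 + m  # -> ans = 14641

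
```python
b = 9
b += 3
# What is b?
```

Trace (tracking b):
b = 9  # -> b = 9
b += 3  # -> b = 12

Answer: 12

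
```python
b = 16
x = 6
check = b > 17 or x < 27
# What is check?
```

Trace (tracking check):
b = 16  # -> b = 16
x = 6  # -> x = 6
check = b > 17 or x < 27  # -> check = True

Answer: True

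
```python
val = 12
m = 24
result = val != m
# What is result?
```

Answer: True

Derivation:
Trace (tracking result):
val = 12  # -> val = 12
m = 24  # -> m = 24
result = val != m  # -> result = True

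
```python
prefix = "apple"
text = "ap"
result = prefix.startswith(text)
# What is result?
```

Answer: True

Derivation:
Trace (tracking result):
prefix = 'apple'  # -> prefix = 'apple'
text = 'ap'  # -> text = 'ap'
result = prefix.startswith(text)  # -> result = True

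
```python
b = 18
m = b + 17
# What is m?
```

Answer: 35

Derivation:
Trace (tracking m):
b = 18  # -> b = 18
m = b + 17  # -> m = 35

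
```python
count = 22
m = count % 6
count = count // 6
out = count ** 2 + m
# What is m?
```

Answer: 4

Derivation:
Trace (tracking m):
count = 22  # -> count = 22
m = count % 6  # -> m = 4
count = count // 6  # -> count = 3
out = count ** 2 + m  # -> out = 13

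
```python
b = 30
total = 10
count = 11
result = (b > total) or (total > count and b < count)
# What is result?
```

Trace (tracking result):
b = 30  # -> b = 30
total = 10  # -> total = 10
count = 11  # -> count = 11
result = b > total or (total > count and b < count)  # -> result = True

Answer: True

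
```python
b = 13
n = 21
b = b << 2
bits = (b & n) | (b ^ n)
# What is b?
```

Trace (tracking b):
b = 13  # -> b = 13
n = 21  # -> n = 21
b = b << 2  # -> b = 52
bits = b & n | b ^ n  # -> bits = 53

Answer: 52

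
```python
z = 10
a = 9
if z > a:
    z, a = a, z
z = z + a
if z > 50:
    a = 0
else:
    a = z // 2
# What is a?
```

Trace (tracking a):
z = 10  # -> z = 10
a = 9  # -> a = 9
if z > a:  # condition is True
    z, a = (a, z)  # -> z = 9, a = 10
z = z + a  # -> z = 19
if z > 50:  # condition is False
else:
    a = z // 2  # -> a = 9

Answer: 9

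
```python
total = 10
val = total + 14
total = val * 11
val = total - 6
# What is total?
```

Answer: 264

Derivation:
Trace (tracking total):
total = 10  # -> total = 10
val = total + 14  # -> val = 24
total = val * 11  # -> total = 264
val = total - 6  # -> val = 258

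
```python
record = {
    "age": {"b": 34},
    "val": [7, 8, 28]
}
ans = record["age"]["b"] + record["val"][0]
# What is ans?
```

Trace (tracking ans):
record = {'age': {'b': 34}, 'val': [7, 8, 28]}  # -> record = {'age': {'b': 34}, 'val': [7, 8, 28]}
ans = record['age']['b'] + record['val'][0]  # -> ans = 41

Answer: 41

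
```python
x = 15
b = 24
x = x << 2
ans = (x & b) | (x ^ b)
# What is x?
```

Trace (tracking x):
x = 15  # -> x = 15
b = 24  # -> b = 24
x = x << 2  # -> x = 60
ans = x & b | x ^ b  # -> ans = 60

Answer: 60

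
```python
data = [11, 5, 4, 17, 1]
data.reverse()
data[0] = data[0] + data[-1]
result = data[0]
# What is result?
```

Trace (tracking result):
data = [11, 5, 4, 17, 1]  # -> data = [11, 5, 4, 17, 1]
data.reverse()  # -> data = [1, 17, 4, 5, 11]
data[0] = data[0] + data[-1]  # -> data = [12, 17, 4, 5, 11]
result = data[0]  # -> result = 12

Answer: 12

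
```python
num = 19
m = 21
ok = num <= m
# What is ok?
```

Trace (tracking ok):
num = 19  # -> num = 19
m = 21  # -> m = 21
ok = num <= m  # -> ok = True

Answer: True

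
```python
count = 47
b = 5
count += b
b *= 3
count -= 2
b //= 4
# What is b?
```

Answer: 3

Derivation:
Trace (tracking b):
count = 47  # -> count = 47
b = 5  # -> b = 5
count += b  # -> count = 52
b *= 3  # -> b = 15
count -= 2  # -> count = 50
b //= 4  # -> b = 3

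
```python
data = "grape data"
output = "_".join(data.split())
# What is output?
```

Trace (tracking output):
data = 'grape data'  # -> data = 'grape data'
output = '_'.join(data.split())  # -> output = 'grape_data'

Answer: 'grape_data'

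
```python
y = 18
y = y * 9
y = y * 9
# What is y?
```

Trace (tracking y):
y = 18  # -> y = 18
y = y * 9  # -> y = 162
y = y * 9  # -> y = 1458

Answer: 1458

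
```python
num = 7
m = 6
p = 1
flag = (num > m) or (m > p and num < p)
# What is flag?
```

Trace (tracking flag):
num = 7  # -> num = 7
m = 6  # -> m = 6
p = 1  # -> p = 1
flag = num > m or (m > p and num < p)  # -> flag = True

Answer: True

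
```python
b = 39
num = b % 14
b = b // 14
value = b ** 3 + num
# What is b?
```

Answer: 2

Derivation:
Trace (tracking b):
b = 39  # -> b = 39
num = b % 14  # -> num = 11
b = b // 14  # -> b = 2
value = b ** 3 + num  # -> value = 19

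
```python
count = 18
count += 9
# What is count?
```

Answer: 27

Derivation:
Trace (tracking count):
count = 18  # -> count = 18
count += 9  # -> count = 27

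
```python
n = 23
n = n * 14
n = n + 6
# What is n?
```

Trace (tracking n):
n = 23  # -> n = 23
n = n * 14  # -> n = 322
n = n + 6  # -> n = 328

Answer: 328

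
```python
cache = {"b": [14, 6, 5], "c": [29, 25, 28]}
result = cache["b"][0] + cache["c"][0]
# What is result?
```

Trace (tracking result):
cache = {'b': [14, 6, 5], 'c': [29, 25, 28]}  # -> cache = {'b': [14, 6, 5], 'c': [29, 25, 28]}
result = cache['b'][0] + cache['c'][0]  # -> result = 43

Answer: 43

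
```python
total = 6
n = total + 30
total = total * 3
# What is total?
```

Trace (tracking total):
total = 6  # -> total = 6
n = total + 30  # -> n = 36
total = total * 3  # -> total = 18

Answer: 18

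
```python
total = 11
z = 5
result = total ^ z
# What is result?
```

Answer: 14

Derivation:
Trace (tracking result):
total = 11  # -> total = 11
z = 5  # -> z = 5
result = total ^ z  # -> result = 14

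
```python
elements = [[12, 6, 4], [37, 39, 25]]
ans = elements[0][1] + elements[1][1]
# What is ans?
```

Trace (tracking ans):
elements = [[12, 6, 4], [37, 39, 25]]  # -> elements = [[12, 6, 4], [37, 39, 25]]
ans = elements[0][1] + elements[1][1]  # -> ans = 45

Answer: 45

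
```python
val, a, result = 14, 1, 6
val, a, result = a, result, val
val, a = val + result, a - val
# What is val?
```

Trace (tracking val):
val, a, result = (14, 1, 6)  # -> val = 14, a = 1, result = 6
val, a, result = (a, result, val)  # -> val = 1, a = 6, result = 14
val, a = (val + result, a - val)  # -> val = 15, a = 5

Answer: 15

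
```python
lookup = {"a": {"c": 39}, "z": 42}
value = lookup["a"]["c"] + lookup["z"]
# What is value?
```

Answer: 81

Derivation:
Trace (tracking value):
lookup = {'a': {'c': 39}, 'z': 42}  # -> lookup = {'a': {'c': 39}, 'z': 42}
value = lookup['a']['c'] + lookup['z']  # -> value = 81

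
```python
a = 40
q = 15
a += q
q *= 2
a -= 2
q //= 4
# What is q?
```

Answer: 7

Derivation:
Trace (tracking q):
a = 40  # -> a = 40
q = 15  # -> q = 15
a += q  # -> a = 55
q *= 2  # -> q = 30
a -= 2  # -> a = 53
q //= 4  # -> q = 7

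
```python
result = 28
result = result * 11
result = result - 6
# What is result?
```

Trace (tracking result):
result = 28  # -> result = 28
result = result * 11  # -> result = 308
result = result - 6  # -> result = 302

Answer: 302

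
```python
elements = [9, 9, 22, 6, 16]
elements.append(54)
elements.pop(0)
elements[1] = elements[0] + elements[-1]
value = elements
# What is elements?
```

Trace (tracking elements):
elements = [9, 9, 22, 6, 16]  # -> elements = [9, 9, 22, 6, 16]
elements.append(54)  # -> elements = [9, 9, 22, 6, 16, 54]
elements.pop(0)  # -> elements = [9, 22, 6, 16, 54]
elements[1] = elements[0] + elements[-1]  # -> elements = [9, 63, 6, 16, 54]
value = elements  # -> value = [9, 63, 6, 16, 54]

Answer: [9, 63, 6, 16, 54]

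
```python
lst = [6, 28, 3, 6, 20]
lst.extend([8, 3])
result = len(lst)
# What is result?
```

Trace (tracking result):
lst = [6, 28, 3, 6, 20]  # -> lst = [6, 28, 3, 6, 20]
lst.extend([8, 3])  # -> lst = [6, 28, 3, 6, 20, 8, 3]
result = len(lst)  # -> result = 7

Answer: 7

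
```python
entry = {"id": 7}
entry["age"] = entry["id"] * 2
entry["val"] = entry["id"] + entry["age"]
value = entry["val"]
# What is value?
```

Answer: 21

Derivation:
Trace (tracking value):
entry = {'id': 7}  # -> entry = {'id': 7}
entry['age'] = entry['id'] * 2  # -> entry = {'id': 7, 'age': 14}
entry['val'] = entry['id'] + entry['age']  # -> entry = {'id': 7, 'age': 14, 'val': 21}
value = entry['val']  # -> value = 21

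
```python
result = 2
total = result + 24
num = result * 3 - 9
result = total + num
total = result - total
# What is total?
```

Trace (tracking total):
result = 2  # -> result = 2
total = result + 24  # -> total = 26
num = result * 3 - 9  # -> num = -3
result = total + num  # -> result = 23
total = result - total  # -> total = -3

Answer: -3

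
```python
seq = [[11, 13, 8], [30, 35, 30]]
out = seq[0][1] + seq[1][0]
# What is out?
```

Answer: 43

Derivation:
Trace (tracking out):
seq = [[11, 13, 8], [30, 35, 30]]  # -> seq = [[11, 13, 8], [30, 35, 30]]
out = seq[0][1] + seq[1][0]  # -> out = 43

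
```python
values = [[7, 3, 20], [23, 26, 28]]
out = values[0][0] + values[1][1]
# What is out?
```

Answer: 33

Derivation:
Trace (tracking out):
values = [[7, 3, 20], [23, 26, 28]]  # -> values = [[7, 3, 20], [23, 26, 28]]
out = values[0][0] + values[1][1]  # -> out = 33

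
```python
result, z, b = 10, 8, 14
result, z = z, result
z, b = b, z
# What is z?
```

Trace (tracking z):
result, z, b = (10, 8, 14)  # -> result = 10, z = 8, b = 14
result, z = (z, result)  # -> result = 8, z = 10
z, b = (b, z)  # -> z = 14, b = 10

Answer: 14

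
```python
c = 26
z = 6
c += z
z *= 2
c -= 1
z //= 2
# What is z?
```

Answer: 6

Derivation:
Trace (tracking z):
c = 26  # -> c = 26
z = 6  # -> z = 6
c += z  # -> c = 32
z *= 2  # -> z = 12
c -= 1  # -> c = 31
z //= 2  # -> z = 6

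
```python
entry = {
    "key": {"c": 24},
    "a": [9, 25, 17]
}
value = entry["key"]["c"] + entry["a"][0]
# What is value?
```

Answer: 33

Derivation:
Trace (tracking value):
entry = {'key': {'c': 24}, 'a': [9, 25, 17]}  # -> entry = {'key': {'c': 24}, 'a': [9, 25, 17]}
value = entry['key']['c'] + entry['a'][0]  # -> value = 33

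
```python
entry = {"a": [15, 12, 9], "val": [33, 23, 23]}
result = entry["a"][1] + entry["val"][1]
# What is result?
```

Trace (tracking result):
entry = {'a': [15, 12, 9], 'val': [33, 23, 23]}  # -> entry = {'a': [15, 12, 9], 'val': [33, 23, 23]}
result = entry['a'][1] + entry['val'][1]  # -> result = 35

Answer: 35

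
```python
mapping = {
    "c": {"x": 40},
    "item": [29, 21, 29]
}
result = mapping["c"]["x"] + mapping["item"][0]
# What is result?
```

Trace (tracking result):
mapping = {'c': {'x': 40}, 'item': [29, 21, 29]}  # -> mapping = {'c': {'x': 40}, 'item': [29, 21, 29]}
result = mapping['c']['x'] + mapping['item'][0]  # -> result = 69

Answer: 69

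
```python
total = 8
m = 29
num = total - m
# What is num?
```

Answer: -21

Derivation:
Trace (tracking num):
total = 8  # -> total = 8
m = 29  # -> m = 29
num = total - m  # -> num = -21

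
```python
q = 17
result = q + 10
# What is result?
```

Answer: 27

Derivation:
Trace (tracking result):
q = 17  # -> q = 17
result = q + 10  # -> result = 27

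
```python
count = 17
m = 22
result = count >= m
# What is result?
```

Trace (tracking result):
count = 17  # -> count = 17
m = 22  # -> m = 22
result = count >= m  # -> result = False

Answer: False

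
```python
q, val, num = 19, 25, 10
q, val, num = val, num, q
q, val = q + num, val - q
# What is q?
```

Answer: 44

Derivation:
Trace (tracking q):
q, val, num = (19, 25, 10)  # -> q = 19, val = 25, num = 10
q, val, num = (val, num, q)  # -> q = 25, val = 10, num = 19
q, val = (q + num, val - q)  # -> q = 44, val = -15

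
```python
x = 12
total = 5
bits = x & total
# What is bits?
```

Trace (tracking bits):
x = 12  # -> x = 12
total = 5  # -> total = 5
bits = x & total  # -> bits = 4

Answer: 4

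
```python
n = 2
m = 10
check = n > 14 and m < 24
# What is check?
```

Trace (tracking check):
n = 2  # -> n = 2
m = 10  # -> m = 10
check = n > 14 and m < 24  # -> check = False

Answer: False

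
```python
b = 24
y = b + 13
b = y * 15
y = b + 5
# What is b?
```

Trace (tracking b):
b = 24  # -> b = 24
y = b + 13  # -> y = 37
b = y * 15  # -> b = 555
y = b + 5  # -> y = 560

Answer: 555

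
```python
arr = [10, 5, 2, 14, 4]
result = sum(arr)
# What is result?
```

Answer: 35

Derivation:
Trace (tracking result):
arr = [10, 5, 2, 14, 4]  # -> arr = [10, 5, 2, 14, 4]
result = sum(arr)  # -> result = 35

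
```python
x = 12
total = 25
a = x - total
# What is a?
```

Answer: -13

Derivation:
Trace (tracking a):
x = 12  # -> x = 12
total = 25  # -> total = 25
a = x - total  # -> a = -13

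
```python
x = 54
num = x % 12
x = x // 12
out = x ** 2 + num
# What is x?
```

Trace (tracking x):
x = 54  # -> x = 54
num = x % 12  # -> num = 6
x = x // 12  # -> x = 4
out = x ** 2 + num  # -> out = 22

Answer: 4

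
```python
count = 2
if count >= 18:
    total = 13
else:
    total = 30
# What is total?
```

Answer: 30

Derivation:
Trace (tracking total):
count = 2  # -> count = 2
if count >= 18:  # condition is False
else:
    total = 30  # -> total = 30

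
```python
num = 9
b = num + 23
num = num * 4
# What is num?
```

Trace (tracking num):
num = 9  # -> num = 9
b = num + 23  # -> b = 32
num = num * 4  # -> num = 36

Answer: 36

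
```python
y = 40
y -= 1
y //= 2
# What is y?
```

Trace (tracking y):
y = 40  # -> y = 40
y -= 1  # -> y = 39
y //= 2  # -> y = 19

Answer: 19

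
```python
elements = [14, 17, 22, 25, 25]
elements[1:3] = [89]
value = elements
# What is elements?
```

Trace (tracking elements):
elements = [14, 17, 22, 25, 25]  # -> elements = [14, 17, 22, 25, 25]
elements[1:3] = [89]  # -> elements = [14, 89, 25, 25]
value = elements  # -> value = [14, 89, 25, 25]

Answer: [14, 89, 25, 25]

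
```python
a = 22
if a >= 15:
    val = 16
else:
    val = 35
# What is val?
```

Answer: 16

Derivation:
Trace (tracking val):
a = 22  # -> a = 22
if a >= 15:  # condition is True
    val = 16  # -> val = 16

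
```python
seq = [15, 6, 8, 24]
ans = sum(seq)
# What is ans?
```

Trace (tracking ans):
seq = [15, 6, 8, 24]  # -> seq = [15, 6, 8, 24]
ans = sum(seq)  # -> ans = 53

Answer: 53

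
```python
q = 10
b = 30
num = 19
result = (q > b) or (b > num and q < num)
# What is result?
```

Answer: True

Derivation:
Trace (tracking result):
q = 10  # -> q = 10
b = 30  # -> b = 30
num = 19  # -> num = 19
result = q > b or (b > num and q < num)  # -> result = True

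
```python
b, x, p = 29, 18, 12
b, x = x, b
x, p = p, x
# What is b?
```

Trace (tracking b):
b, x, p = (29, 18, 12)  # -> b = 29, x = 18, p = 12
b, x = (x, b)  # -> b = 18, x = 29
x, p = (p, x)  # -> x = 12, p = 29

Answer: 18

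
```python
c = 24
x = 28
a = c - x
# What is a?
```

Trace (tracking a):
c = 24  # -> c = 24
x = 28  # -> x = 28
a = c - x  # -> a = -4

Answer: -4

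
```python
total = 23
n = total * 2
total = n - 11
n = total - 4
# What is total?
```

Answer: 35

Derivation:
Trace (tracking total):
total = 23  # -> total = 23
n = total * 2  # -> n = 46
total = n - 11  # -> total = 35
n = total - 4  # -> n = 31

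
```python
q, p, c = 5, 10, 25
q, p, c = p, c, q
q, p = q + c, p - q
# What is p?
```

Answer: 15

Derivation:
Trace (tracking p):
q, p, c = (5, 10, 25)  # -> q = 5, p = 10, c = 25
q, p, c = (p, c, q)  # -> q = 10, p = 25, c = 5
q, p = (q + c, p - q)  # -> q = 15, p = 15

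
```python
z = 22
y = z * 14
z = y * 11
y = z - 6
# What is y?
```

Trace (tracking y):
z = 22  # -> z = 22
y = z * 14  # -> y = 308
z = y * 11  # -> z = 3388
y = z - 6  # -> y = 3382

Answer: 3382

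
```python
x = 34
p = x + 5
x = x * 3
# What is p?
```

Answer: 39

Derivation:
Trace (tracking p):
x = 34  # -> x = 34
p = x + 5  # -> p = 39
x = x * 3  # -> x = 102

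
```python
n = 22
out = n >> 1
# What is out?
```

Answer: 11

Derivation:
Trace (tracking out):
n = 22  # -> n = 22
out = n >> 1  # -> out = 11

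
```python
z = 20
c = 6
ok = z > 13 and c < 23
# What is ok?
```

Answer: True

Derivation:
Trace (tracking ok):
z = 20  # -> z = 20
c = 6  # -> c = 6
ok = z > 13 and c < 23  # -> ok = True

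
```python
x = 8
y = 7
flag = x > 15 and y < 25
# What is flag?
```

Answer: False

Derivation:
Trace (tracking flag):
x = 8  # -> x = 8
y = 7  # -> y = 7
flag = x > 15 and y < 25  # -> flag = False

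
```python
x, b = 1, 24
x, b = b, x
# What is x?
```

Trace (tracking x):
x, b = (1, 24)  # -> x = 1, b = 24
x, b = (b, x)  # -> x = 24, b = 1

Answer: 24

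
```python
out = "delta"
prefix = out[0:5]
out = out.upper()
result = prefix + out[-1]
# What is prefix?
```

Answer: 'delta'

Derivation:
Trace (tracking prefix):
out = 'delta'  # -> out = 'delta'
prefix = out[0:5]  # -> prefix = 'delta'
out = out.upper()  # -> out = 'DELTA'
result = prefix + out[-1]  # -> result = 'deltaA'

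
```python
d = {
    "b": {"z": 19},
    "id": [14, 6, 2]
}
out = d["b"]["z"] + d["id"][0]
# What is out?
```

Answer: 33

Derivation:
Trace (tracking out):
d = {'b': {'z': 19}, 'id': [14, 6, 2]}  # -> d = {'b': {'z': 19}, 'id': [14, 6, 2]}
out = d['b']['z'] + d['id'][0]  # -> out = 33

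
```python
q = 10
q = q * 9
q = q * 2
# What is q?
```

Trace (tracking q):
q = 10  # -> q = 10
q = q * 9  # -> q = 90
q = q * 2  # -> q = 180

Answer: 180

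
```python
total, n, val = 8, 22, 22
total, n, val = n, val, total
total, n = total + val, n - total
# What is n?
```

Answer: 0

Derivation:
Trace (tracking n):
total, n, val = (8, 22, 22)  # -> total = 8, n = 22, val = 22
total, n, val = (n, val, total)  # -> total = 22, n = 22, val = 8
total, n = (total + val, n - total)  # -> total = 30, n = 0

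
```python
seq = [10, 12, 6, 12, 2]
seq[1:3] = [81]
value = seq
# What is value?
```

Trace (tracking value):
seq = [10, 12, 6, 12, 2]  # -> seq = [10, 12, 6, 12, 2]
seq[1:3] = [81]  # -> seq = [10, 81, 12, 2]
value = seq  # -> value = [10, 81, 12, 2]

Answer: [10, 81, 12, 2]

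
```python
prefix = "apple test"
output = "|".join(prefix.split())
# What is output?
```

Answer: 'apple|test'

Derivation:
Trace (tracking output):
prefix = 'apple test'  # -> prefix = 'apple test'
output = '|'.join(prefix.split())  # -> output = 'apple|test'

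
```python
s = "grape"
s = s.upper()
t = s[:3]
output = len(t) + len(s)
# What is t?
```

Trace (tracking t):
s = 'grape'  # -> s = 'grape'
s = s.upper()  # -> s = 'GRAPE'
t = s[:3]  # -> t = 'GRA'
output = len(t) + len(s)  # -> output = 8

Answer: 'GRA'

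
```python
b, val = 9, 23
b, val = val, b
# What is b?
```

Answer: 23

Derivation:
Trace (tracking b):
b, val = (9, 23)  # -> b = 9, val = 23
b, val = (val, b)  # -> b = 23, val = 9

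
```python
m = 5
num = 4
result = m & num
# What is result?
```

Trace (tracking result):
m = 5  # -> m = 5
num = 4  # -> num = 4
result = m & num  # -> result = 4

Answer: 4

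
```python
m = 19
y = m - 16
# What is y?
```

Trace (tracking y):
m = 19  # -> m = 19
y = m - 16  # -> y = 3

Answer: 3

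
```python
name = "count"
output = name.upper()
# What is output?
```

Answer: 'COUNT'

Derivation:
Trace (tracking output):
name = 'count'  # -> name = 'count'
output = name.upper()  # -> output = 'COUNT'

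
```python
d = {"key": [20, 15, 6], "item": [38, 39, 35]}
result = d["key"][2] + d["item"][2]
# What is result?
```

Answer: 41

Derivation:
Trace (tracking result):
d = {'key': [20, 15, 6], 'item': [38, 39, 35]}  # -> d = {'key': [20, 15, 6], 'item': [38, 39, 35]}
result = d['key'][2] + d['item'][2]  # -> result = 41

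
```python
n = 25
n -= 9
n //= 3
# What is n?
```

Answer: 5

Derivation:
Trace (tracking n):
n = 25  # -> n = 25
n -= 9  # -> n = 16
n //= 3  # -> n = 5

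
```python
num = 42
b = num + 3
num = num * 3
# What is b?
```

Answer: 45

Derivation:
Trace (tracking b):
num = 42  # -> num = 42
b = num + 3  # -> b = 45
num = num * 3  # -> num = 126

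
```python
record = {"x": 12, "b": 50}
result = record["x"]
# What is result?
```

Trace (tracking result):
record = {'x': 12, 'b': 50}  # -> record = {'x': 12, 'b': 50}
result = record['x']  # -> result = 12

Answer: 12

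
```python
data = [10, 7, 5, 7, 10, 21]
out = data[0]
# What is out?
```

Answer: 10

Derivation:
Trace (tracking out):
data = [10, 7, 5, 7, 10, 21]  # -> data = [10, 7, 5, 7, 10, 21]
out = data[0]  # -> out = 10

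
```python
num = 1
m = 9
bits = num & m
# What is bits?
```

Answer: 1

Derivation:
Trace (tracking bits):
num = 1  # -> num = 1
m = 9  # -> m = 9
bits = num & m  # -> bits = 1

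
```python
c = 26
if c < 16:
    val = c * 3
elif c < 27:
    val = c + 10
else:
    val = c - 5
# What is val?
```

Trace (tracking val):
c = 26  # -> c = 26
if c < 16:  # condition is False
elif c < 27:  # condition is True
    val = c + 10  # -> val = 36

Answer: 36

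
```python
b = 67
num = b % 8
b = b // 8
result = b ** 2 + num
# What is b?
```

Answer: 8

Derivation:
Trace (tracking b):
b = 67  # -> b = 67
num = b % 8  # -> num = 3
b = b // 8  # -> b = 8
result = b ** 2 + num  # -> result = 67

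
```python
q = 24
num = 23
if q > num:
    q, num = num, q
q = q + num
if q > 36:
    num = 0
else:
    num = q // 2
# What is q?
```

Trace (tracking q):
q = 24  # -> q = 24
num = 23  # -> num = 23
if q > num:  # condition is True
    q, num = (num, q)  # -> q = 23, num = 24
q = q + num  # -> q = 47
if q > 36:  # condition is True
    num = 0  # -> num = 0

Answer: 47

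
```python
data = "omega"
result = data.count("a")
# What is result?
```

Trace (tracking result):
data = 'omega'  # -> data = 'omega'
result = data.count('a')  # -> result = 1

Answer: 1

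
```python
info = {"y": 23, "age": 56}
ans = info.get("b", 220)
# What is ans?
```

Answer: 220

Derivation:
Trace (tracking ans):
info = {'y': 23, 'age': 56}  # -> info = {'y': 23, 'age': 56}
ans = info.get('b', 220)  # -> ans = 220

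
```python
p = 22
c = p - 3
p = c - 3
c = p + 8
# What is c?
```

Answer: 24

Derivation:
Trace (tracking c):
p = 22  # -> p = 22
c = p - 3  # -> c = 19
p = c - 3  # -> p = 16
c = p + 8  # -> c = 24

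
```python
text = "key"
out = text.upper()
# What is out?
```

Answer: 'KEY'

Derivation:
Trace (tracking out):
text = 'key'  # -> text = 'key'
out = text.upper()  # -> out = 'KEY'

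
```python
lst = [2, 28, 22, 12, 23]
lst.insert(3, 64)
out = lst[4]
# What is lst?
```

Trace (tracking lst):
lst = [2, 28, 22, 12, 23]  # -> lst = [2, 28, 22, 12, 23]
lst.insert(3, 64)  # -> lst = [2, 28, 22, 64, 12, 23]
out = lst[4]  # -> out = 12

Answer: [2, 28, 22, 64, 12, 23]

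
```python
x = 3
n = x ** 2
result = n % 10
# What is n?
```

Trace (tracking n):
x = 3  # -> x = 3
n = x ** 2  # -> n = 9
result = n % 10  # -> result = 9

Answer: 9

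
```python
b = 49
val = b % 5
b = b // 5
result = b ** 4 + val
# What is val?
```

Trace (tracking val):
b = 49  # -> b = 49
val = b % 5  # -> val = 4
b = b // 5  # -> b = 9
result = b ** 4 + val  # -> result = 6565

Answer: 4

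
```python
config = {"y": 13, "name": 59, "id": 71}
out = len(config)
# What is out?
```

Trace (tracking out):
config = {'y': 13, 'name': 59, 'id': 71}  # -> config = {'y': 13, 'name': 59, 'id': 71}
out = len(config)  # -> out = 3

Answer: 3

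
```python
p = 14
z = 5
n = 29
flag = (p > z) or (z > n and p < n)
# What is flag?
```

Trace (tracking flag):
p = 14  # -> p = 14
z = 5  # -> z = 5
n = 29  # -> n = 29
flag = p > z or (z > n and p < n)  # -> flag = True

Answer: True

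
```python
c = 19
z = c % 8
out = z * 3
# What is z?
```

Answer: 3

Derivation:
Trace (tracking z):
c = 19  # -> c = 19
z = c % 8  # -> z = 3
out = z * 3  # -> out = 9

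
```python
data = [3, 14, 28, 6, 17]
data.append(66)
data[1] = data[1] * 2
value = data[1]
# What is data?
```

Answer: [3, 28, 28, 6, 17, 66]

Derivation:
Trace (tracking data):
data = [3, 14, 28, 6, 17]  # -> data = [3, 14, 28, 6, 17]
data.append(66)  # -> data = [3, 14, 28, 6, 17, 66]
data[1] = data[1] * 2  # -> data = [3, 28, 28, 6, 17, 66]
value = data[1]  # -> value = 28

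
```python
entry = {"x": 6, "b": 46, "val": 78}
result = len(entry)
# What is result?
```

Trace (tracking result):
entry = {'x': 6, 'b': 46, 'val': 78}  # -> entry = {'x': 6, 'b': 46, 'val': 78}
result = len(entry)  # -> result = 3

Answer: 3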